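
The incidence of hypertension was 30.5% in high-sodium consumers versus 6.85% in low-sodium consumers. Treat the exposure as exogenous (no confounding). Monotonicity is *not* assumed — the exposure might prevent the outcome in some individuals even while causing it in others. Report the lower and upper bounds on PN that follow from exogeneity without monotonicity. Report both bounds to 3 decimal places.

0.775 ≤ PN ≤ 1.000

p₁ = 0.305, p₀ = 0.0685.
Under exogeneity alone the bounds on PN are max{0,(p₁−p₀)/p₁} ≤ PN ≤ min{1,(1−p₀)/p₁}.
  lower = (p₁ − p₀)/p₁ = 0.2365 / 0.305 ≈ 0.7754
  upper = min{1, (1 − p₀)/p₁} = 0.9315 / 0.305 ≈ 3.0541 → capped at 1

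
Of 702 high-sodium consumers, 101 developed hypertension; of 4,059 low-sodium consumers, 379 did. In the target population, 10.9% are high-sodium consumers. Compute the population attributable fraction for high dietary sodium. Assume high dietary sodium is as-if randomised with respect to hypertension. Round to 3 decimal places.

p₁ = P(outcome | exposed) = 101/702 = 0.14387
p₀ = P(outcome | unexposed) = 379/4059 = 0.093373
Overall risk P(Y=1) = π·p₁ + (1−π)·p₀ = 0.109×0.14387 + 0.891×0.093373 = 0.098877.
Under exogeneity, PAF = [P(Y=1) − p₀] / P(Y=1).
PAF = (0.098877 − 0.093373) / 0.098877 ≈ 0.0557

PAF ≈ 0.056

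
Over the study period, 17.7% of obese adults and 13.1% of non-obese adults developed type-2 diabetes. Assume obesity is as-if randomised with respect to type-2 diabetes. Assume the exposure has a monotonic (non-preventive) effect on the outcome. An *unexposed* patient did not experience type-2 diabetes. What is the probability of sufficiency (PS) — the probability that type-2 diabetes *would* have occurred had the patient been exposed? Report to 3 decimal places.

PS ≈ 0.053

p₁ = 0.177, p₀ = 0.131.
Under exogeneity and monotonicity, PS = (p₁ − p₀) / (1 − p₀).
PS = (0.177 − 0.131) / (1 − 0.131) = 0.046 / 0.869 ≈ 0.0529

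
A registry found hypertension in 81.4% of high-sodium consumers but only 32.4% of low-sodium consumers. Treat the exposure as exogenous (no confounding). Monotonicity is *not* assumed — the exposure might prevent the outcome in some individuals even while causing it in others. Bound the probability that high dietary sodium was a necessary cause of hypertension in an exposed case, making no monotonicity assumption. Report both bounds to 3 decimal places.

p₁ = 0.814, p₀ = 0.324.
Under exogeneity alone the bounds on PN are max{0,(p₁−p₀)/p₁} ≤ PN ≤ min{1,(1−p₀)/p₁}.
  lower = (p₁ − p₀)/p₁ = 0.49 / 0.814 ≈ 0.6020
  upper = min{1, (1 − p₀)/p₁} = 0.676 / 0.814 ≈ 0.8305

0.602 ≤ PN ≤ 0.830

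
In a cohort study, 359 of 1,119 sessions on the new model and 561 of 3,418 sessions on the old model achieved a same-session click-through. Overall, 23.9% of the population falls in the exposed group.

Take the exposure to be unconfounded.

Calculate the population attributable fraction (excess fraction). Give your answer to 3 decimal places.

p₁ = P(outcome | exposed) = 359/1119 = 0.32082
p₀ = P(outcome | unexposed) = 561/3418 = 0.16413
Overall risk P(Y=1) = π·p₁ + (1−π)·p₀ = 0.239×0.32082 + 0.761×0.16413 = 0.20158.
Under exogeneity, PAF = [P(Y=1) − p₀] / P(Y=1).
PAF = (0.20158 − 0.16413) / 0.20158 ≈ 0.1858

PAF ≈ 0.186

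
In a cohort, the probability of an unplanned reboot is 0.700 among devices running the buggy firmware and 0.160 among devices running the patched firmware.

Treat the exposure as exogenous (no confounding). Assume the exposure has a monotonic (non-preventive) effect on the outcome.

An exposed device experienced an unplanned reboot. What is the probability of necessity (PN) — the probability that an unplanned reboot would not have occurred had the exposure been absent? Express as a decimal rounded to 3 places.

Let p₁ = 0.7, p₀ = 0.16.
Under exogeneity and monotonicity, PN = (p₁ − p₀) / p₁.
PN = (0.7 − 0.16) / 0.7 = 0.54 / 0.7 ≈ 0.7714

PN ≈ 0.771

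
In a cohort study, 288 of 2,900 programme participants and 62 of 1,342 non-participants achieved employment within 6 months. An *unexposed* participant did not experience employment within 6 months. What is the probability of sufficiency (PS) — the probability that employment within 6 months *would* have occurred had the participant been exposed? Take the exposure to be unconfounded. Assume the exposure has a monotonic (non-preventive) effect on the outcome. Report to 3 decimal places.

p₁ = P(outcome | exposed) = 288/2900 = 0.09931
p₀ = P(outcome | unexposed) = 62/1342 = 0.0462
Under exogeneity and monotonicity, PS = (p₁ − p₀) / (1 − p₀).
PS = (0.09931 − 0.0462) / (1 − 0.0462) = 0.053111 / 0.9538 ≈ 0.0557

PS ≈ 0.056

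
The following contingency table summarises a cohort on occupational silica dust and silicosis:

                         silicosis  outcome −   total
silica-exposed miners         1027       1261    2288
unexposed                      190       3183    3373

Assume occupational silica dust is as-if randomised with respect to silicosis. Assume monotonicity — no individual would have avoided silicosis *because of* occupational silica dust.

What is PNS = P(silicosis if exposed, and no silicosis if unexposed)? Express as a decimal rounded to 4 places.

PNS ≈ 0.3925

p₁ = P(outcome | exposed) = 1027/2288 = 0.44886
p₀ = P(outcome | unexposed) = 190/3373 = 0.05633
Under exogeneity and monotonicity, PNS = p₁ − p₀.
PNS = 0.44886 − 0.05633 = 0.39253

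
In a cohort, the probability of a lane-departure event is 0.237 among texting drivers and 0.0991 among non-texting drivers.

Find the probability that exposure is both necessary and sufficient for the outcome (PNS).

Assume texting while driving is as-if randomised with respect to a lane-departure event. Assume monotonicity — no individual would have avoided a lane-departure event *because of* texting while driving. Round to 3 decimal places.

PNS ≈ 0.138

Let p₁ = 0.237, p₀ = 0.0991.
Under exogeneity and monotonicity, PNS = p₁ − p₀.
PNS = 0.237 − 0.0991 = 0.1379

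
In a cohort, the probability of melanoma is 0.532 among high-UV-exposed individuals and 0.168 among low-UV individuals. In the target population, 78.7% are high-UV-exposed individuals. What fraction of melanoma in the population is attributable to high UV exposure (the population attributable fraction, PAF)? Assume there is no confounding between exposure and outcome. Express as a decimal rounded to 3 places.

Let p₁ = 0.532, p₀ = 0.168.
Overall risk P(Y=1) = π·p₁ + (1−π)·p₀ = 0.787×0.532 + 0.213×0.168 = 0.45447.
Under exogeneity, PAF = [P(Y=1) − p₀] / P(Y=1).
PAF = (0.45447 − 0.168) / 0.45447 ≈ 0.6303

PAF ≈ 0.630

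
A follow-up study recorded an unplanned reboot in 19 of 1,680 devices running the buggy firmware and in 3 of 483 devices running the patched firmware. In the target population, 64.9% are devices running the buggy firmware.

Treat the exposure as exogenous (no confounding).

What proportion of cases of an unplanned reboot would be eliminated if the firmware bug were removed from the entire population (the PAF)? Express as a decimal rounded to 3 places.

PAF ≈ 0.348

p₁ = P(outcome | exposed) = 19/1680 = 0.01131
p₀ = P(outcome | unexposed) = 3/483 = 0.0062112
Overall risk P(Y=1) = π·p₁ + (1−π)·p₀ = 0.649×0.01131 + 0.351×0.0062112 = 0.00952.
Under exogeneity, PAF = [P(Y=1) − p₀] / P(Y=1).
PAF = (0.00952 − 0.0062112) / 0.00952 ≈ 0.3476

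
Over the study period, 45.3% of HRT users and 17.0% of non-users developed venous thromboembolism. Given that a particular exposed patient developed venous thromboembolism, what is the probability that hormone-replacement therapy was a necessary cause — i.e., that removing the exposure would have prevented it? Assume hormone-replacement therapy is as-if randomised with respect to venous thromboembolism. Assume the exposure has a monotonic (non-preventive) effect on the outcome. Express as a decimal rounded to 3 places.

PN ≈ 0.625

p₁ = 0.453, p₀ = 0.17.
Under exogeneity and monotonicity, PN = (p₁ − p₀) / p₁.
PN = (0.453 − 0.17) / 0.453 = 0.283 / 0.453 ≈ 0.6247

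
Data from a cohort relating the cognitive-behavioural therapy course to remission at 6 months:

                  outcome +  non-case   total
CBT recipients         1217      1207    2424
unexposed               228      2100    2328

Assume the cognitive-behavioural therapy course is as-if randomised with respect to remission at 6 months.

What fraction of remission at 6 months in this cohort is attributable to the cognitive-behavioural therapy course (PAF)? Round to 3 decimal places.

p₁ = P(outcome | exposed) = 1217/2424 = 0.50206
p₀ = P(outcome | unexposed) = 228/2328 = 0.097938
Exposure prevalence π = 2424/4752 = 0.5101; overall risk P(Y=1) = 0.30408.
Under exogeneity, PAF = [P(Y=1) − p₀]/P(Y=1).
PAF = (0.30408 − 0.097938) / 0.30408 ≈ 0.6779

PAF ≈ 0.678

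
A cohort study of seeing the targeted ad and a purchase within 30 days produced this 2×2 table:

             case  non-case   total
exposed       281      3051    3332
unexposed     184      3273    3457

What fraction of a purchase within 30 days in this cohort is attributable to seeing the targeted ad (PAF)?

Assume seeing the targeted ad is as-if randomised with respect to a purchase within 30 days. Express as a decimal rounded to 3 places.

p₁ = P(outcome | exposed) = 281/3332 = 0.084334
p₀ = P(outcome | unexposed) = 184/3457 = 0.053225
Exposure prevalence π = 3332/6789 = 0.49079; overall risk P(Y=1) = 0.068493.
Under exogeneity, PAF = [P(Y=1) − p₀]/P(Y=1).
PAF = (0.068493 − 0.053225) / 0.068493 ≈ 0.2229

PAF ≈ 0.223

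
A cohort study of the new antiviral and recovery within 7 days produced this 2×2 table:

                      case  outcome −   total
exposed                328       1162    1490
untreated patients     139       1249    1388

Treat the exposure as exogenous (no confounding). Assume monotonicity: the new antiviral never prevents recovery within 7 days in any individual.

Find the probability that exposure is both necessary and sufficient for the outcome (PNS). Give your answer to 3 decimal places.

p₁ = P(outcome | exposed) = 328/1490 = 0.22013
p₀ = P(outcome | unexposed) = 139/1388 = 0.10014
Under exogeneity and monotonicity, PNS = p₁ − p₀.
PNS = 0.22013 − 0.10014 = 0.11999

PNS ≈ 0.120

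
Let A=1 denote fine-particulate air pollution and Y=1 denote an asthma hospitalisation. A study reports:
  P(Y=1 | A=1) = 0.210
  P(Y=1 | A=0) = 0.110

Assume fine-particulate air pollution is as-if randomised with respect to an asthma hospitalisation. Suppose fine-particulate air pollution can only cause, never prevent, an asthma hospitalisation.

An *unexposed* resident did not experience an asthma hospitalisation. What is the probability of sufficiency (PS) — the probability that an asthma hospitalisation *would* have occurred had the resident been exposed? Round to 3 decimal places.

Let p₁ = 0.21, p₀ = 0.11.
Under exogeneity and monotonicity, PS = (p₁ − p₀) / (1 − p₀).
PS = (0.21 − 0.11) / (1 − 0.11) = 0.1 / 0.89 ≈ 0.1124

PS ≈ 0.112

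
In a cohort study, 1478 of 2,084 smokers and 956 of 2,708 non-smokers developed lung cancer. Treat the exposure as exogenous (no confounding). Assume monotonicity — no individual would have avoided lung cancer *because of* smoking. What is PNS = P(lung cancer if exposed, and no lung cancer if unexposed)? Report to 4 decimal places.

PNS ≈ 0.3562

p₁ = P(outcome | exposed) = 1478/2084 = 0.70921
p₀ = P(outcome | unexposed) = 956/2708 = 0.35303
Under exogeneity and monotonicity, PNS = p₁ − p₀.
PNS = 0.70921 − 0.35303 = 0.35618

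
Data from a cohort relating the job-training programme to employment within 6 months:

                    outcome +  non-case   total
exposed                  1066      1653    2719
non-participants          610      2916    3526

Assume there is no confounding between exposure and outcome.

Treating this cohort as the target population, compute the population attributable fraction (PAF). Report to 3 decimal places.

p₁ = P(outcome | exposed) = 1066/2719 = 0.39206
p₀ = P(outcome | unexposed) = 610/3526 = 0.173
Exposure prevalence π = 2719/6245 = 0.43539; overall risk P(Y=1) = 0.26837.
Under exogeneity, PAF = [P(Y=1) − p₀]/P(Y=1).
PAF = (0.26837 − 0.173) / 0.26837 ≈ 0.3554

PAF ≈ 0.355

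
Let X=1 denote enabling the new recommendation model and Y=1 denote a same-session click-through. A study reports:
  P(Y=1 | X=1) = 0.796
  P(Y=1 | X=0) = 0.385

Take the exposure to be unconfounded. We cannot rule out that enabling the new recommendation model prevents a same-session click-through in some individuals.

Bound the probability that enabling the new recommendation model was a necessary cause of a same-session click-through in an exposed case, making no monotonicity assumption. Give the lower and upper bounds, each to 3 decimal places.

0.516 ≤ PN ≤ 0.773

Let p₁ = 0.796, p₀ = 0.385.
Under exogeneity alone the bounds on PN are max{0,(p₁−p₀)/p₁} ≤ PN ≤ min{1,(1−p₀)/p₁}.
  lower = (p₁ − p₀)/p₁ = 0.411 / 0.796 ≈ 0.5163
  upper = min{1, (1 − p₀)/p₁} = 0.615 / 0.796 ≈ 0.7726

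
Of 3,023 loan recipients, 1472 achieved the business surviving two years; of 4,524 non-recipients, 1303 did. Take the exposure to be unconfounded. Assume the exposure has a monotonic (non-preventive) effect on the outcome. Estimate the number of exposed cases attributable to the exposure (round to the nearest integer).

p₁ = P(outcome | exposed) = 1472/3023 = 0.48693
p₀ = P(outcome | unexposed) = 1303/4524 = 0.28802
PN = (p₁ − p₀)/p₁ = (0.48693 − 0.28802) / 0.48693 ≈ 0.40850.
Attributable cases ≈ PN × (exposed cases) = 0.40850 × 1472 ≈ 601.32.

about 601 cases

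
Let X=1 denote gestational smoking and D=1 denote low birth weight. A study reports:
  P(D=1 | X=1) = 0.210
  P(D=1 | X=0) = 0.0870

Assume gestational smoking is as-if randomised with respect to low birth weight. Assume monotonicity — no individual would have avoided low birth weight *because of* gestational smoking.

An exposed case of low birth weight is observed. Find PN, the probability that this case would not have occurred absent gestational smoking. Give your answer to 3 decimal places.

Let p₁ = 0.21, p₀ = 0.087.
Under exogeneity and monotonicity, PN = (p₁ − p₀) / p₁.
PN = (0.21 − 0.087) / 0.21 = 0.123 / 0.21 ≈ 0.5857

PN ≈ 0.586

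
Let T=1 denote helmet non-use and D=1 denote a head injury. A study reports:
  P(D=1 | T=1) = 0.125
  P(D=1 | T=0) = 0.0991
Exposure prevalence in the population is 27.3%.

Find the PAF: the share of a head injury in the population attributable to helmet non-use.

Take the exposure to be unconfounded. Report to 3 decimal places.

PAF ≈ 0.067

Let p₁ = 0.125, p₀ = 0.0991.
Overall risk P(Y=1) = π·p₁ + (1−π)·p₀ = 0.273×0.125 + 0.727×0.0991 = 0.10617.
Under exogeneity, PAF = [P(Y=1) − p₀] / P(Y=1).
PAF = (0.10617 − 0.0991) / 0.10617 ≈ 0.0666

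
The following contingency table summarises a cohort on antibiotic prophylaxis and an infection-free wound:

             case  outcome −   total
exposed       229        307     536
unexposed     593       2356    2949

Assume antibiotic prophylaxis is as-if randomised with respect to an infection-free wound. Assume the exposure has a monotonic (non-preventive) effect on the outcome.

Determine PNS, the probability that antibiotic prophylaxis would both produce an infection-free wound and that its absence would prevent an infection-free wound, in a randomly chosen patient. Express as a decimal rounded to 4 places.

p₁ = P(outcome | exposed) = 229/536 = 0.42724
p₀ = P(outcome | unexposed) = 593/2949 = 0.20109
Under exogeneity and monotonicity, PNS = p₁ − p₀.
PNS = 0.42724 − 0.20109 = 0.22615

PNS ≈ 0.2262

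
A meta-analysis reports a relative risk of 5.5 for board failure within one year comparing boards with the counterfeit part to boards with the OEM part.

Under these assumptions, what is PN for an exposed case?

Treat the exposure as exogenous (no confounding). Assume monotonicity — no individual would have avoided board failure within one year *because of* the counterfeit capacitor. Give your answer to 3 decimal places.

Under exogeneity and monotonicity, PN = (RR − 1) / RR = 1 − 1/RR.
PN = (5.5 − 1) / 5.5 = 4.5 / 5.5 ≈ 0.8182

PN ≈ 0.818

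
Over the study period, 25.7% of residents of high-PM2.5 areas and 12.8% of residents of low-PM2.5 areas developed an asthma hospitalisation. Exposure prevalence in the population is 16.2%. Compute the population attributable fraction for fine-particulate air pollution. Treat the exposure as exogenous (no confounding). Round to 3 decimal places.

PAF ≈ 0.140

p₁ = 0.257, p₀ = 0.128.
Overall risk P(Y=1) = π·p₁ + (1−π)·p₀ = 0.162×0.257 + 0.838×0.128 = 0.1489.
Under exogeneity, PAF = [P(Y=1) − p₀] / P(Y=1).
PAF = (0.1489 − 0.128) / 0.1489 ≈ 0.1404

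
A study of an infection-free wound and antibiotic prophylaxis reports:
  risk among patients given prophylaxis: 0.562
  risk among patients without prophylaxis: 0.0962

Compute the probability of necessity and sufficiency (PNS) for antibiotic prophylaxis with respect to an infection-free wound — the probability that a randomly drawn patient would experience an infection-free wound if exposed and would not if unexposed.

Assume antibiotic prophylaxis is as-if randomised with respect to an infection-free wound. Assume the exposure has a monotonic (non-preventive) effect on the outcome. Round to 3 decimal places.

Let p₁ = 0.562, p₀ = 0.0962.
Under exogeneity and monotonicity, PNS = p₁ − p₀.
PNS = 0.562 − 0.0962 = 0.4658

PNS ≈ 0.466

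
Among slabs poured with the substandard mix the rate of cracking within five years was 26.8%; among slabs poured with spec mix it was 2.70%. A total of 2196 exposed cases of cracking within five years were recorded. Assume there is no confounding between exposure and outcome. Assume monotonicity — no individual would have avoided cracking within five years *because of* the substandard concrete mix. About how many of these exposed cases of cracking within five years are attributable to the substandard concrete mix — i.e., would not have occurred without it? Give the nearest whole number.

p₁ = 0.268, p₀ = 0.027.
PN = (p₁ − p₀)/p₁ = (0.268 − 0.027) / 0.268 ≈ 0.89925.
Attributable cases ≈ PN × (exposed cases) = 0.89925 × 2196 ≈ 1974.76.

about 1975 cases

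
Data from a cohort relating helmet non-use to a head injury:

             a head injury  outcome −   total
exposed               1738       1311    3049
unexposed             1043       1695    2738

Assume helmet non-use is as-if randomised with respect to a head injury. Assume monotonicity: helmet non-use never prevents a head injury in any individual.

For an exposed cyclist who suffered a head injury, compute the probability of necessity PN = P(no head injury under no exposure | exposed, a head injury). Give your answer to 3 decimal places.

PN ≈ 0.332

p₁ = P(outcome | exposed) = 1738/3049 = 0.57002
p₀ = P(outcome | unexposed) = 1043/2738 = 0.38093
Under exogeneity and monotonicity, PN = (p₁ − p₀) / p₁.
PN = (0.57002 − 0.38093) / 0.57002 = 0.18909 / 0.57002 ≈ 0.3317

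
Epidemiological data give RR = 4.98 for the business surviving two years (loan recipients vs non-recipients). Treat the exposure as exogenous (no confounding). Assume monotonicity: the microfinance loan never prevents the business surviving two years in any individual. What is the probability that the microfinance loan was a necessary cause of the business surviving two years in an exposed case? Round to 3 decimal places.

PN ≈ 0.799

Under exogeneity and monotonicity, PN = (RR − 1) / RR = 1 − 1/RR.
PN = (4.98 − 1) / 4.98 = 3.98 / 4.98 ≈ 0.7992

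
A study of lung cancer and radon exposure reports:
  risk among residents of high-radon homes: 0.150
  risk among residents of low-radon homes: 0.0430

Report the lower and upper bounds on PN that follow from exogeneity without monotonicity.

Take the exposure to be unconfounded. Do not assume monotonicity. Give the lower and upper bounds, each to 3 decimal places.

0.713 ≤ PN ≤ 1.000

Let p₁ = 0.15, p₀ = 0.043.
Under exogeneity alone the bounds on PN are max{0,(p₁−p₀)/p₁} ≤ PN ≤ min{1,(1−p₀)/p₁}.
  lower = (p₁ − p₀)/p₁ = 0.107 / 0.15 ≈ 0.7133
  upper = min{1, (1 − p₀)/p₁} = 0.957 / 0.15 ≈ 6.3800 → capped at 1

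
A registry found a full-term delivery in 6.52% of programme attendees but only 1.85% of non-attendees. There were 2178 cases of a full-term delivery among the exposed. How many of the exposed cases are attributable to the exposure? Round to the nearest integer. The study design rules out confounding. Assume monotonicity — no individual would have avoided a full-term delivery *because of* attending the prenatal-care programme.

p₁ = 0.0652, p₀ = 0.0185.
PN = (p₁ − p₀)/p₁ = (0.0652 − 0.0185) / 0.0652 ≈ 0.71626.
Attributable cases ≈ PN × (exposed cases) = 0.71626 × 2178 ≈ 1560.01.

about 1560 cases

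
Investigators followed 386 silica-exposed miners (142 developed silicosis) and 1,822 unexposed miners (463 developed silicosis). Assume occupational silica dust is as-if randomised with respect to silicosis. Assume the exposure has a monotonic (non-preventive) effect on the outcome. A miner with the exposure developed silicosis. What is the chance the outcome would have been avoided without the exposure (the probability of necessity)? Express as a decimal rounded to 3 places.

PN ≈ 0.309

p₁ = P(outcome | exposed) = 142/386 = 0.36788
p₀ = P(outcome | unexposed) = 463/1822 = 0.25412
Under exogeneity and monotonicity, PN = (p₁ − p₀) / p₁.
PN = (0.36788 − 0.25412) / 0.36788 = 0.11376 / 0.36788 ≈ 0.3092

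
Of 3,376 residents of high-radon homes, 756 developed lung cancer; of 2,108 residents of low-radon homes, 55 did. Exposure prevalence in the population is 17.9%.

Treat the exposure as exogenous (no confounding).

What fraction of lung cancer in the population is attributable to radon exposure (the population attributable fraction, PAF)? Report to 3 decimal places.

PAF ≈ 0.576

p₁ = P(outcome | exposed) = 756/3376 = 0.22393
p₀ = P(outcome | unexposed) = 55/2108 = 0.026091
Overall risk P(Y=1) = π·p₁ + (1−π)·p₀ = 0.179×0.22393 + 0.821×0.026091 = 0.061505.
Under exogeneity, PAF = [P(Y=1) − p₀] / P(Y=1).
PAF = (0.061505 − 0.026091) / 0.061505 ≈ 0.5758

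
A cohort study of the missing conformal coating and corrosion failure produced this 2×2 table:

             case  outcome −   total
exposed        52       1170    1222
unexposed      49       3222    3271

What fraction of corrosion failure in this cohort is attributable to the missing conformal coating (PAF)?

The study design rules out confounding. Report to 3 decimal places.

PAF ≈ 0.334

p₁ = P(outcome | exposed) = 52/1222 = 0.042553
p₀ = P(outcome | unexposed) = 49/3271 = 0.01498
Exposure prevalence π = 1222/4493 = 0.27198; overall risk P(Y=1) = 0.022479.
Under exogeneity, PAF = [P(Y=1) − p₀]/P(Y=1).
PAF = (0.022479 − 0.01498) / 0.022479 ≈ 0.3336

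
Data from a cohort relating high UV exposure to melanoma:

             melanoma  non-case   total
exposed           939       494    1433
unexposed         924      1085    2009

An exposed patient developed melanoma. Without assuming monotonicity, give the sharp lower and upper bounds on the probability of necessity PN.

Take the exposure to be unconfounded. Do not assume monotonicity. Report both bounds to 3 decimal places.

p₁ = P(outcome | exposed) = 939/1433 = 0.65527
p₀ = P(outcome | unexposed) = 924/2009 = 0.45993
Under exogeneity alone the bounds on PN are max{0,(p₁−p₀)/p₁} ≤ PN ≤ min{1,(1−p₀)/p₁}.
  lower = (p₁ − p₀)/p₁ = 0.19534 / 0.65527 ≈ 0.2981
  upper = min{1, (1 − p₀)/p₁} = 0.54007 / 0.65527 ≈ 0.8242

0.298 ≤ PN ≤ 0.824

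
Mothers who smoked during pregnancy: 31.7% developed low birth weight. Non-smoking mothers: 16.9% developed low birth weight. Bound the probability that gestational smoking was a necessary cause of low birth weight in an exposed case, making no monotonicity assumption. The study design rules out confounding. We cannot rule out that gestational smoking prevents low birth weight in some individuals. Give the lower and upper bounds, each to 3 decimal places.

p₁ = 0.317, p₀ = 0.169.
Under exogeneity alone the bounds on PN are max{0,(p₁−p₀)/p₁} ≤ PN ≤ min{1,(1−p₀)/p₁}.
  lower = (p₁ − p₀)/p₁ = 0.148 / 0.317 ≈ 0.4669
  upper = min{1, (1 − p₀)/p₁} = 0.831 / 0.317 ≈ 2.6215 → capped at 1

0.467 ≤ PN ≤ 1.000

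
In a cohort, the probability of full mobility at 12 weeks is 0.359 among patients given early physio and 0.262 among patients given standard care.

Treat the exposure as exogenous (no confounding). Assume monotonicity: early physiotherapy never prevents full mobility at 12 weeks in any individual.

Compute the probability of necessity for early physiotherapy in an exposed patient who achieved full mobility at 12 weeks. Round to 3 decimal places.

Let p₁ = 0.359, p₀ = 0.262.
Under exogeneity and monotonicity, PN = (p₁ − p₀) / p₁.
PN = (0.359 − 0.262) / 0.359 = 0.097 / 0.359 ≈ 0.2702

PN ≈ 0.270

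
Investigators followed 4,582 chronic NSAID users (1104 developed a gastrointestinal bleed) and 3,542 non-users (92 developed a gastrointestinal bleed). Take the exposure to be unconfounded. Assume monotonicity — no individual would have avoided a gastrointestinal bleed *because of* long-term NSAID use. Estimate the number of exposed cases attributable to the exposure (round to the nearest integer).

p₁ = P(outcome | exposed) = 1104/4582 = 0.24094
p₀ = P(outcome | unexposed) = 92/3542 = 0.025974
PN = (p₁ − p₀)/p₁ = (0.24094 − 0.025974) / 0.24094 ≈ 0.89220.
Attributable cases ≈ PN × (exposed cases) = 0.89220 × 1104 ≈ 984.99.

about 985 cases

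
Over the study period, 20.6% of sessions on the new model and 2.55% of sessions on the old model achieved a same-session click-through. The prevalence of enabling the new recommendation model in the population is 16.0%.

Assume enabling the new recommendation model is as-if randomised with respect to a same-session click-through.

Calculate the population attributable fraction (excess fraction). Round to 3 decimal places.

p₁ = 0.206, p₀ = 0.0255.
Overall risk P(Y=1) = π·p₁ + (1−π)·p₀ = 0.16×0.206 + 0.84×0.0255 = 0.05438.
Under exogeneity, PAF = [P(Y=1) − p₀] / P(Y=1).
PAF = (0.05438 − 0.0255) / 0.05438 ≈ 0.5311

PAF ≈ 0.531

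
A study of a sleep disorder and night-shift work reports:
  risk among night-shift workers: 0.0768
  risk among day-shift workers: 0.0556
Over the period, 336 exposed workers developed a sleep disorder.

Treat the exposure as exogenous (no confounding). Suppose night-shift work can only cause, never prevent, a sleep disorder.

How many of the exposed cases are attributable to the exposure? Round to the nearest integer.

about 93 cases

Let p₁ = 0.0768, p₀ = 0.0556.
PN = (p₁ − p₀)/p₁ = (0.0768 − 0.0556) / 0.0768 ≈ 0.27604.
Attributable cases ≈ PN × (exposed cases) = 0.27604 × 336 ≈ 92.75.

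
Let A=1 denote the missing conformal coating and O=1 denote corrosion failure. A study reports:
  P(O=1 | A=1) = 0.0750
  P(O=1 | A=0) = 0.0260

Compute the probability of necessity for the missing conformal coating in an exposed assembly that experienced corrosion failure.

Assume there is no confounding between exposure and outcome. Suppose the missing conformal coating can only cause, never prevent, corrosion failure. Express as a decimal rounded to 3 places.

Let p₁ = 0.075, p₀ = 0.026.
Under exogeneity and monotonicity, PN = (p₁ − p₀) / p₁.
PN = (0.075 − 0.026) / 0.075 = 0.049 / 0.075 ≈ 0.6533

PN ≈ 0.653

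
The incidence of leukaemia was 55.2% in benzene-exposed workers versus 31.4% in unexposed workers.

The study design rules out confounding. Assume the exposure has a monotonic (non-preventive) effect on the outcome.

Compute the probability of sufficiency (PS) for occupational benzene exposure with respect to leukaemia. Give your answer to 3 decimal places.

PS ≈ 0.347

p₁ = 0.552, p₀ = 0.314.
Under exogeneity and monotonicity, PS = (p₁ − p₀) / (1 − p₀).
PS = (0.552 − 0.314) / (1 − 0.314) = 0.238 / 0.686 ≈ 0.3469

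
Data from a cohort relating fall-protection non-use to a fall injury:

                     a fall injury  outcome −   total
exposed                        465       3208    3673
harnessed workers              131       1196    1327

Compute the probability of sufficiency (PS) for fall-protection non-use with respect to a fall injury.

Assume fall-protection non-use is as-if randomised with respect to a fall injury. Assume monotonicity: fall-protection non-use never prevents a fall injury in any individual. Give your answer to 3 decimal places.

PS ≈ 0.031

p₁ = P(outcome | exposed) = 465/3673 = 0.1266
p₀ = P(outcome | unexposed) = 131/1327 = 0.098719
Under exogeneity and monotonicity, PS = (p₁ − p₀) / (1 − p₀).
PS = (0.1266 − 0.098719) / (1 − 0.098719) = 0.027881 / 0.90128 ≈ 0.0309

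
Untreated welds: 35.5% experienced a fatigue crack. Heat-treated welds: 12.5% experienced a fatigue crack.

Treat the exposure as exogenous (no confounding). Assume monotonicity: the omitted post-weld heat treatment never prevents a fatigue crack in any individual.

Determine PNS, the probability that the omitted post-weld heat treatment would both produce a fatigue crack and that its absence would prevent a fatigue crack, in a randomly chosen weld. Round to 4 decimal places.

p₁ = 0.355, p₀ = 0.125.
Under exogeneity and monotonicity, PNS = p₁ − p₀.
PNS = 0.355 − 0.125 = 0.23

PNS ≈ 0.2300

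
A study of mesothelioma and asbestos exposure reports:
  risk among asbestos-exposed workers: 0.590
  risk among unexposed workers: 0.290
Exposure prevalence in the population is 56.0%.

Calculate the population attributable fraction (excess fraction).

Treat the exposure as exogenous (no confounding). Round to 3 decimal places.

Let p₁ = 0.59, p₀ = 0.29.
Overall risk P(Y=1) = π·p₁ + (1−π)·p₀ = 0.56×0.59 + 0.44×0.29 = 0.458.
Under exogeneity, PAF = [P(Y=1) − p₀] / P(Y=1).
PAF = (0.458 − 0.29) / 0.458 ≈ 0.3668

PAF ≈ 0.367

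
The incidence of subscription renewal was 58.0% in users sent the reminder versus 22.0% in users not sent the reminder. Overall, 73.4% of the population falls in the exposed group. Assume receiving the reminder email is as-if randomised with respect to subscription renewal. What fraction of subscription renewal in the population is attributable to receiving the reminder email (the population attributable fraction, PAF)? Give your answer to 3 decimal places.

p₁ = 0.58, p₀ = 0.22.
Overall risk P(Y=1) = π·p₁ + (1−π)·p₀ = 0.734×0.58 + 0.266×0.22 = 0.48424.
Under exogeneity, PAF = [P(Y=1) − p₀] / P(Y=1).
PAF = (0.48424 − 0.22) / 0.48424 ≈ 0.5457

PAF ≈ 0.546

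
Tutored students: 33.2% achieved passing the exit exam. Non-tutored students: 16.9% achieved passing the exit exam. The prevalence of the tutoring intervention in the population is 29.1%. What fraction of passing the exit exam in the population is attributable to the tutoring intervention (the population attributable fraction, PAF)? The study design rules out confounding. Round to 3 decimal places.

p₁ = 0.332, p₀ = 0.169.
Overall risk P(Y=1) = π·p₁ + (1−π)·p₀ = 0.291×0.332 + 0.709×0.169 = 0.21643.
Under exogeneity, PAF = [P(Y=1) − p₀] / P(Y=1).
PAF = (0.21643 − 0.169) / 0.21643 ≈ 0.2192

PAF ≈ 0.219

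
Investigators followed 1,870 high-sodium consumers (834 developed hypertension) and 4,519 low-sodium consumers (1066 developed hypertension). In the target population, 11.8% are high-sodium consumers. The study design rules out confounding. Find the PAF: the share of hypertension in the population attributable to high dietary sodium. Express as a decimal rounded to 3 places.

p₁ = P(outcome | exposed) = 834/1870 = 0.44599
p₀ = P(outcome | unexposed) = 1066/4519 = 0.23589
Overall risk P(Y=1) = π·p₁ + (1−π)·p₀ = 0.118×0.44599 + 0.882×0.23589 = 0.26068.
Under exogeneity, PAF = [P(Y=1) − p₀] / P(Y=1).
PAF = (0.26068 − 0.23589) / 0.26068 ≈ 0.0951

PAF ≈ 0.095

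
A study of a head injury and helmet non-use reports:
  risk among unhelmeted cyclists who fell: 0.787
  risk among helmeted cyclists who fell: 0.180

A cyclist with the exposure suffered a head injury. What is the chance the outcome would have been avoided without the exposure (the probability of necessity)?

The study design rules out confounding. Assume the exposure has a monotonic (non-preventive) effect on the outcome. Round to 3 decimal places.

Let p₁ = 0.787, p₀ = 0.18.
Under exogeneity and monotonicity, PN = (p₁ − p₀) / p₁.
PN = (0.787 − 0.18) / 0.787 = 0.607 / 0.787 ≈ 0.7713

PN ≈ 0.771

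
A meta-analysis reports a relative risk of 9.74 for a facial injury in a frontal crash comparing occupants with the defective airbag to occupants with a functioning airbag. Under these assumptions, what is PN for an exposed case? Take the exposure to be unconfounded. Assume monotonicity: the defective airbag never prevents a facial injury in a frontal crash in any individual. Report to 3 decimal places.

Under exogeneity and monotonicity, PN = (RR − 1) / RR = 1 − 1/RR.
PN = (9.74 − 1) / 9.74 = 8.74 / 9.74 ≈ 0.8973

PN ≈ 0.897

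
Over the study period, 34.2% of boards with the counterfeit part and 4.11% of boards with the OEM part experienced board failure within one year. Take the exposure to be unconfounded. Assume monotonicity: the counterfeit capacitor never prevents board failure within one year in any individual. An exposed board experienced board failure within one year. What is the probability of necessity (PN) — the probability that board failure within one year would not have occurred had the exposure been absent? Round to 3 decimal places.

p₁ = 0.342, p₀ = 0.0411.
Under exogeneity and monotonicity, PN = (p₁ − p₀) / p₁.
PN = (0.342 − 0.0411) / 0.342 = 0.3009 / 0.342 ≈ 0.8798

PN ≈ 0.880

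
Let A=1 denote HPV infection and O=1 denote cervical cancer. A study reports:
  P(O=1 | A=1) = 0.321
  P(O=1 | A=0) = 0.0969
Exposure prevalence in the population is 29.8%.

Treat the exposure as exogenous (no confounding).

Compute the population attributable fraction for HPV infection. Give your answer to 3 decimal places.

PAF ≈ 0.408

Let p₁ = 0.321, p₀ = 0.0969.
Overall risk P(Y=1) = π·p₁ + (1−π)·p₀ = 0.298×0.321 + 0.702×0.0969 = 0.16368.
Under exogeneity, PAF = [P(Y=1) − p₀] / P(Y=1).
PAF = (0.16368 − 0.0969) / 0.16368 ≈ 0.4080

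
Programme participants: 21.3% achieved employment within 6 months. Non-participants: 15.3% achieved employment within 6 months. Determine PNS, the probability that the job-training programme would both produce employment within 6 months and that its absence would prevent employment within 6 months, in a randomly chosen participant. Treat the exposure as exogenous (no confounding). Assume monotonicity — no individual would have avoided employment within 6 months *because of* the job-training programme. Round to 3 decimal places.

p₁ = 0.213, p₀ = 0.153.
Under exogeneity and monotonicity, PNS = p₁ − p₀.
PNS = 0.213 − 0.153 = 0.06

PNS ≈ 0.060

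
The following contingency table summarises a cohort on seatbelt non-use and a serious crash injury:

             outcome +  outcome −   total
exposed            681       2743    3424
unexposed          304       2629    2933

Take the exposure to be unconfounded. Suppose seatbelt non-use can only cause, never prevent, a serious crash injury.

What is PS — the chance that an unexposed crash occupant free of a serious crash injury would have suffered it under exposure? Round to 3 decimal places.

p₁ = P(outcome | exposed) = 681/3424 = 0.19889
p₀ = P(outcome | unexposed) = 304/2933 = 0.10365
Under exogeneity and monotonicity, PS = (p₁ − p₀)/(1 − p₀).
PS = (0.19889 − 0.10365) / 0.89635 ≈ 0.1063

PS ≈ 0.106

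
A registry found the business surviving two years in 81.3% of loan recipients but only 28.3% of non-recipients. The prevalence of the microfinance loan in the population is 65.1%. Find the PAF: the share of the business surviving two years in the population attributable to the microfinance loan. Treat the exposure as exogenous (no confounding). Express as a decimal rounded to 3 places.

PAF ≈ 0.549

p₁ = 0.813, p₀ = 0.283.
Overall risk P(Y=1) = π·p₁ + (1−π)·p₀ = 0.651×0.813 + 0.349×0.283 = 0.62803.
Under exogeneity, PAF = [P(Y=1) − p₀] / P(Y=1).
PAF = (0.62803 − 0.283) / 0.62803 ≈ 0.5494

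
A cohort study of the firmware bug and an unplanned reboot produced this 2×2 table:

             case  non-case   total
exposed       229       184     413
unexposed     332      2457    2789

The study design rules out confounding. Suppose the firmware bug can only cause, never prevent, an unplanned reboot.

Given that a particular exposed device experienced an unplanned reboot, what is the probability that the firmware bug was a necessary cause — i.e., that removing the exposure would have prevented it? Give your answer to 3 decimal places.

p₁ = P(outcome | exposed) = 229/413 = 0.55448
p₀ = P(outcome | unexposed) = 332/2789 = 0.11904
Under exogeneity and monotonicity, PN = (p₁ − p₀)/p₁.
PN = (0.55448 − 0.11904) / 0.55448 ≈ 0.7853

PN ≈ 0.785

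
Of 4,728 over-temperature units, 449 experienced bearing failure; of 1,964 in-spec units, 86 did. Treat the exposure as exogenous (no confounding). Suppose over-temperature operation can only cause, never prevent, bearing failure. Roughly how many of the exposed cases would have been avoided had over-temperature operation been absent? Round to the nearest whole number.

p₁ = P(outcome | exposed) = 449/4728 = 0.094966
p₀ = P(outcome | unexposed) = 86/1964 = 0.043788
PN = (p₁ − p₀)/p₁ = (0.094966 − 0.043788) / 0.094966 ≈ 0.53891.
Attributable cases ≈ PN × (exposed cases) = 0.53891 × 449 ≈ 241.97.

about 242 cases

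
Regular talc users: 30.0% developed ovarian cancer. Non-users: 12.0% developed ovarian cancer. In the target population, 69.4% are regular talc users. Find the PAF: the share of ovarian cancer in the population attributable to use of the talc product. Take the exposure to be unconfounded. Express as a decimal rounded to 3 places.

PAF ≈ 0.510

p₁ = 0.3, p₀ = 0.12.
Overall risk P(Y=1) = π·p₁ + (1−π)·p₀ = 0.694×0.3 + 0.306×0.12 = 0.24492.
Under exogeneity, PAF = [P(Y=1) − p₀] / P(Y=1).
PAF = (0.24492 − 0.12) / 0.24492 ≈ 0.5100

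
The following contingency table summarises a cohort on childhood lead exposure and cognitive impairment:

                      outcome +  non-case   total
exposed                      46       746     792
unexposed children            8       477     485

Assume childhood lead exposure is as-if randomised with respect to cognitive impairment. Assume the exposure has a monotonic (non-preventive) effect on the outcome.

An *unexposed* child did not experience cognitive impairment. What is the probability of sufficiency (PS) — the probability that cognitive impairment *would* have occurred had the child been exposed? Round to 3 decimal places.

p₁ = P(outcome | exposed) = 46/792 = 0.058081
p₀ = P(outcome | unexposed) = 8/485 = 0.016495
Under exogeneity and monotonicity, PS = (p₁ − p₀)/(1 − p₀).
PS = (0.058081 − 0.016495) / 0.98351 ≈ 0.0423

PS ≈ 0.042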